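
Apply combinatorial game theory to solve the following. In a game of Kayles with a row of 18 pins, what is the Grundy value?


Kayles: a move removes 1 or 2 adjacent pins from a contiguous row.
Removing pins from a row of k leaves two independent rows (a, b) with a + b = k - 1 (one pin) or a + b = k - 2 (two pins); an end removal gives a = 0.
By Sprague-Grundy, G(k) = mex{ G(a) XOR G(b) } over all these splits. G(0) = 0.
G(1): splits (0,0):0^0=0 -> mex({0}) = 1
G(2): splits (0,1):0^1=1 (0,0):0^0=0 -> mex({0, 1}) = 2
G(3): splits (0,2):0^2=2 (1,1):1^1=0 (0,1):0^1=1 -> mex({0, 1, 2}) = 3
G(4): splits (0,3):0^3=3 (1,2):1^2=3 (0,2):0^2=2 (1,1):1^1=0 -> mex({0, 2, 3}) = 1
G(5): splits (0,4):0^1=1 (1,3):1^3=2 (2,2):2^2=0 (0,3):0^3=3 (1,2):1^2=3 -> mex({0, 1, 2, 3}) = 4
G(6) = mex({0, 1, 2, 4}) = 3
G(7) = mex({0, 1, 3, 4, 5}) = 2
G(8) = mex({0, 2, 3, 5, 6}) = 1
G(9) = mex({0, 1, 2, 3, 6, 7}) = 4
G(10) = mex({0, 1, 3, 4, 5, 7}) = 2
G(11) = mex({0, 1, 2, 3, 4, 5}) = 6
G(12) = mex({0, 1, 2, 3, 5, 6, 7}) = 4
G(13) = mex({0, 2, 3, 4, 6, 7}) = 1
G(14) = mex({0, 1, 4, 5, 6, 7}) = 2
G(15) = mex({0, 1, 2, 3, 4, 5, 6}) = 7
G(16) = mex({0, 2, 3, 5, 6, 7}) = 1
G(17) = mex({0, 1, 2, 3, 5, 6, 7}) = 4
G(18) = mex({0, 1, 2, 4, 5, 6}) = 3
Therefore G(18) = 3.

3


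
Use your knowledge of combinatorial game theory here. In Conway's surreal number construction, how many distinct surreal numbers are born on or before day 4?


Day 0: {|} = 0 is born. Count = 1.
Day n: the number of surreal numbers born by day n is 2^(n+1) - 1.
By day 0: 2^1 - 1 = 1
By day 1: 2^2 - 1 = 3
By day 2: 2^3 - 1 = 7
By day 3: 2^4 - 1 = 15
By day 4: 2^5 - 1 = 31
By day 4: 31 surreal numbers.

31


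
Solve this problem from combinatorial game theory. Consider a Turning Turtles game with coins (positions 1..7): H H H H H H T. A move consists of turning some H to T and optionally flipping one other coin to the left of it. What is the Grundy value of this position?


Coins: H H H H H H T
Key fact: a single head at position k behaves exactly like a Nim heap of size k (turning it to T and optionally flipping a coin at j < k corresponds to moving the heap from k to j, or to 0), and heads combine as a disjunctive sum (two heads at the same place would cancel, matching j XOR j = 0). So the Nim-value is the XOR of the 1-indexed positions of the heads.
Face-up positions (1-indexed): [1, 2, 3, 4, 5, 6]
XOR 0 with 1: 0 XOR 1 = 1
XOR 1 with 2: 1 XOR 2 = 3
XOR 3 with 3: 3 XOR 3 = 0
XOR 0 with 4: 0 XOR 4 = 4
XOR 4 with 5: 4 XOR 5 = 1
XOR 1 with 6: 1 XOR 6 = 7
Nim-value = 7

7


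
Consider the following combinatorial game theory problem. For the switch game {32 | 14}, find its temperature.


The game is {32 | 14}, a switch {a | b} with numbers a > b.
Cooling {a | b} by t gives {a - t | b + t}, which stops being hot when a - t = b + t, i.e. at t = (a - b)/2. So the temperature of a switch is (a - b)/2.
Temperature = (Left option - Right option) / 2
= (32 - (14)) / 2
= 18 / 2
= 9

9


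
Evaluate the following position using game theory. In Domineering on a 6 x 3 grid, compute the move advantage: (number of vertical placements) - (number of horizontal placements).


Board is 6 x 3 (rows x cols).
Left (vertical) placements: (rows-1) * cols = 5 * 3 = 15
Right (horizontal) placements: rows * (cols-1) = 6 * 2 = 12
Advantage = Left - Right = 15 - 12 = 3

3


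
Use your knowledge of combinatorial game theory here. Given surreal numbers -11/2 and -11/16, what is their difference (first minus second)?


x = -11/2, y = -11/16
Converting to common denominator: 16
x = -88/16, y = -11/16
x - y = -11/2 - -11/16 = -77/16

-77/16


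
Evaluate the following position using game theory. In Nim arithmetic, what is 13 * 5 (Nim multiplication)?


Nim multiplication is bilinear over XOR: (u XOR v) * w = (u*w) XOR (v*w).
So we split each operand into its bit components and XOR the pairwise Nim products.
13 = 1 + 4 + 8 (as XOR of powers of 2).
5 = 1 + 4 (as XOR of powers of 2).
Using the standard Nim-product table on single bits:
  2*2 = 3,   2*4 = 8,   2*8 = 12,
  4*4 = 6,   4*8 = 11,  8*8 = 13,
and  1*x = x (identity), k*l = l*k (commutative).
Pairwise Nim products:
  1 * 1 = 1
  1 * 4 = 4
  4 * 1 = 4
  4 * 4 = 6
  8 * 1 = 8
  8 * 4 = 11
XOR them: 1 XOR 4 XOR 4 XOR 6 XOR 8 XOR 11 = 4.
Result: 13 * 5 = 4 (in Nim).

4


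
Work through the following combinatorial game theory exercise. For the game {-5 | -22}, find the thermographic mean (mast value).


Game = {-5 | -22}, a switch {a | b} with numbers a > b.
Its thermograph has left wall a - t and right wall b + t, which meet at t = (a - b)/2, where both equal (a + b)/2. So the mast (mean value) is at (a + b)/2.
Mean = (-5 + (-22))/2 = -27/2 = -27/2

-27/2


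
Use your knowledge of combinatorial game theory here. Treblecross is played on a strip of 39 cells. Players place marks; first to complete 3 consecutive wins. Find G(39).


Treblecross: place X on empty cells; 3-in-a-row wins.
Playing within two cells of an existing X lets the opponent win at once, so sensible play treats the cells i-2..i+2 around each X as dead. The player left with no safe cell loses, so this is a normal-play take-away game on strips of safe cells.
Placing X at cell i (0-indexed) of a strip of k safe cells leaves independent strips of sizes max(0, i-2) and max(0, k-i-3). Hence G(k) = mex{ G(max(0,i-2)) XOR G(max(0,k-i-3)) : 0 <= i < k }, with G(0) = 0.
G(1): splits (0,0):0^0=0 -> mex({0}) = 1
G(2): splits (0,0):0^0=0 -> mex({0}) = 1
G(3): splits (0,0):0^0=0 -> mex({0}) = 1
G(4): splits (0,1):0^1=1 (0,0):0^0=0 -> mex({0, 1}) = 2
G(5): splits (0,2):0^1=1 (0,1):0^1=1 (0,0):0^0=0 -> mex({0, 1}) = 2
G(6) = mex({1}) = 0
G(7) = mex({0, 1, 2}) = 3
G(8) = mex({0, 1, 2}) = 3
G(9) = mex({0, 2}) = 1
G(10) = mex({0, 2, 3}) = 1
G(11) = mex({0, 3}) = 1
G(12) = mex({1, 3}) = 0
G(13) = mex({0, 1, 2, 3}) = 4
G(14) = mex({0, 1, 2}) = 3
G(15) = mex({0, 1, 2}) = 3
G(16) = mex({0, 1, 2, 4}) = 3
G(17) = mex({0, 1, 3, 4}) = 2
G(18) = mex({0, 1, 3, 4}) = 2
G(19) = mex({0, 1, 3, 5}) = 2
G(20) = mex({0, 1, 2, 3, 5}) = 4
G(21) = mex({0, 1, 2, 3, 5}) = 4
G(22) = mex({1, 2, 6}) = 0
G(23) = mex({0, 1, 2, 3, 4, 6}) = 5
G(24) = mex({0, 1, 2, 3, 4}) = 5
G(25) = mex({0, 1, 3, 4, 7}) = 2
G(26) = mex({0, 1, 3, 4, 5, 7}) = 2
G(27) = mex({0, 1, 3, 5}) = 2
G(28) = mex({0, 1, 2, 5}) = 3
G(29) = mex({0, 1, 2, 4, 5, 6}) = 3
G(30) = mex({1, 2, 4, 6}) = 0
G(31) = mex({0, 1, 2, 3, 4, 6}) = 5
G(32) = mex({1, 2, 3, 4, 7}) = 0
G(33) = mex({0, 3, 7}) = 1
G(34) = mex({0, 2, 3, 5, 7}) = 1
G(35) = mex({0, 2, 3, 5, 6}) = 1
G(36) = mex({0, 1, 2, 5, 6}) = 3
G(37) = mex({0, 1, 2, 4, 5, 6}) = 3
G(38) = mex({0, 1, 2, 4}) = 3
G(39) = mex({0, 1, 2, 3, 4, 7}) = 5
Therefore G(39) = 5.

5


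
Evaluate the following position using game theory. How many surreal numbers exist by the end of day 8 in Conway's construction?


Day 0: {|} = 0 is born. Count = 1.
Day n: the number of surreal numbers born by day n is 2^(n+1) - 1.
By day 0: 2^1 - 1 = 1
By day 1: 2^2 - 1 = 3
By day 2: 2^3 - 1 = 7
By day 3: 2^4 - 1 = 15
By day 4: 2^5 - 1 = 31
By day 5: 2^6 - 1 = 63
By day 6: 2^7 - 1 = 127
By day 7: 2^8 - 1 = 255
By day 8: 2^9 - 1 = 511
By day 8: 511 surreal numbers.

511


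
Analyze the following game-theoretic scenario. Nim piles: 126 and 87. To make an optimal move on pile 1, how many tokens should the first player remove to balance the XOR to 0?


Piles: 126 and 87
Current XOR: 126 XOR 87 = 41 (non-zero, so this is an N-position).
To make the XOR zero, we need to find a move that balances the piles.
For pile 1 (size 126): target = 126 XOR 41 = 87
We reduce pile 1 from 126 to 87.
Tokens removed: 126 - 87 = 39
Verification: 87 XOR 87 = 0

39


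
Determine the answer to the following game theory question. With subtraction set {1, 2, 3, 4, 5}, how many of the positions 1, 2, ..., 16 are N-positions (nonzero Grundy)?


Subtraction set S = {1, 2, 3, 4, 5}, so G(n) = n mod 6.
G(n) = 0 when n is a multiple of 6.
Multiples of 6 in [1, 16]: 2
N-positions (nonzero Grundy) = 16 - 2 = 14

14


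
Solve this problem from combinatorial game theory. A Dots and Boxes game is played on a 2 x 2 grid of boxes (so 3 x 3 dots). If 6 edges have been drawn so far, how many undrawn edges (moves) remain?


Grid: 2 x 2 boxes, i.e. 3 rows and 3 columns of dots.
Horizontal edges: (rows + 1) * cols = 3 * 2 = 6
Vertical edges: rows * (cols + 1) = 2 * 3 = 6
Total edges: 6 + 6 = 12
Edges drawn: 6
Remaining: 12 - 6 = 6

6


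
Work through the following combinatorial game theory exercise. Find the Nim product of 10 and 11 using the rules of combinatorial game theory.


Nim multiplication is bilinear over XOR: (u XOR v) * w = (u*w) XOR (v*w).
So we split each operand into its bit components and XOR the pairwise Nim products.
10 = 2 + 8 (as XOR of powers of 2).
11 = 1 + 2 + 8 (as XOR of powers of 2).
Using the standard Nim-product table on single bits:
  2*2 = 3,   2*4 = 8,   2*8 = 12,
  4*4 = 6,   4*8 = 11,  8*8 = 13,
and  1*x = x (identity), k*l = l*k (commutative).
Pairwise Nim products:
  2 * 1 = 2
  2 * 2 = 3
  2 * 8 = 12
  8 * 1 = 8
  8 * 2 = 12
  8 * 8 = 13
XOR them: 2 XOR 3 XOR 12 XOR 8 XOR 12 XOR 13 = 4.
Result: 10 * 11 = 4 (in Nim).

4


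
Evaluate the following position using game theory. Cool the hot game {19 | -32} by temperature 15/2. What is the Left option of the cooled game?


Original game: {19 | -32} (a switch {a | b} with a > b).
Cooling by t (for t below the temperature (a - b)/2 = 51/2) taxes each move by t: {a | b} cooled by t is {a - t | b + t}.
Cooling amount: t = 15/2
Cooled Left option: 19 - 15/2 = 23/2
Cooled Right option: -32 + 15/2 = -49/2
Cooled game: {23/2 | -49/2}
Left option = 23/2

23/2


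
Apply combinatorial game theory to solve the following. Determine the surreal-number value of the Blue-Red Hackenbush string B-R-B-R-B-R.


Edges (from ground): B-R-B-R-B-R
By Berlekamp's sign-expansion rule, a Blue-Red Hackenbush stalk has the value of the surreal number whose sign sequence is the edge sequence with B -> + and R -> -.
Sign sequence: +-+-+-
Trace the sign expansion in the surreal number tree, starting from 0:
Edge 1: B (sign +) -> bounds (0, +inf), value = 1
Edge 2: R (sign -) -> bounds (0, 1), value = 1/2
Edge 3: B (sign +) -> bounds (1/2, 1), value = 3/4
Edge 4: R (sign -) -> bounds (1/2, 3/4), value = 5/8
Edge 5: B (sign +) -> bounds (5/8, 3/4), value = 11/16
Edge 6: R (sign -) -> bounds (5/8, 11/16), value = 21/32
Game value = 21/32

21/32


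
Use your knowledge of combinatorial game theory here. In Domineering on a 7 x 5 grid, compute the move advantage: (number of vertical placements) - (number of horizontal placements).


Board is 7 x 5 (rows x cols).
Left (vertical) placements: (rows-1) * cols = 6 * 5 = 30
Right (horizontal) placements: rows * (cols-1) = 7 * 4 = 28
Advantage = Left - Right = 30 - 28 = 2

2


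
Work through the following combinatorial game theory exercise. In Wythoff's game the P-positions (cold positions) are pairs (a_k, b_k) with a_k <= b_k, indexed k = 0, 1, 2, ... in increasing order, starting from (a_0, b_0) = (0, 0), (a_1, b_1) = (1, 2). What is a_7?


By Wythoff's theorem, a_k = floor(k * phi) and b_k = floor(k * phi^2) = a_k + k, where phi = (1 + sqrt(5))/2 is the golden ratio.
phi = (1 + sqrt(5))/2 = 1.618034
k = 7
k * phi = 7 * 1.618034 = 11.326238
a_7 = floor(k * phi) = 11

11


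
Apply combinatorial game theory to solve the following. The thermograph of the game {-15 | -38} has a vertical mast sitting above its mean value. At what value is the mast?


Game = {-15 | -38}, a switch {a | b} with numbers a > b.
Its thermograph has left wall a - t and right wall b + t, which meet at t = (a - b)/2, where both equal (a + b)/2. So the mast (mean value) is at (a + b)/2.
Mean = (-15 + (-38))/2 = -53/2 = -53/2

-53/2


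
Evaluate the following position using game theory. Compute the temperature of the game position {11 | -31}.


The game is {11 | -31}, a switch {a | b} with numbers a > b.
Cooling {a | b} by t gives {a - t | b + t}, which stops being hot when a - t = b + t, i.e. at t = (a - b)/2. So the temperature of a switch is (a - b)/2.
Temperature = (Left option - Right option) / 2
= (11 - (-31)) / 2
= 42 / 2
= 21

21


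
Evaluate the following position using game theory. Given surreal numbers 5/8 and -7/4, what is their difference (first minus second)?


x = 5/8, y = -7/4
Converting to common denominator: 8
x = 5/8, y = -14/8
x - y = 5/8 - -7/4 = 19/8

19/8


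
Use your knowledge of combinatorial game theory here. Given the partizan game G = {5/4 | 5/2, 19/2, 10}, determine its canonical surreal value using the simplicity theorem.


Left options: {5/4}, max = 5/4
Right options: {5/2, 19/2, 10}, min = 5/2
All options are numbers and max(Left) < min(Right), so by the simplicity theorem the value is the simplest (earliest-born) number strictly between 5/4 and 5/2.
The only integer strictly between 5/4 and 5/2 is 2.
No non-integer in the interval can be simpler: if x is a non-integer in the interval, then floor(x) or ceil(x) also lies in the interval (the interval contains an integer), and both are proper prefixes of x's sign expansion, i.e. born earlier. So the game value is 2.
Game value = 2

2


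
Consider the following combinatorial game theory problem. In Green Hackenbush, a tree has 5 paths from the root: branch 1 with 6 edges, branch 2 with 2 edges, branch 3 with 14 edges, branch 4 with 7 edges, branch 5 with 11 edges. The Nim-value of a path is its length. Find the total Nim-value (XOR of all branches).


The tree has 5 branches from the ground vertex.
In Green Hackenbush, the Nim-value of a simple path of length k is k.
Branch 1: length 6, Nim-value = 6
Branch 2: length 2, Nim-value = 2
Branch 3: length 14, Nim-value = 14
Branch 4: length 7, Nim-value = 7
Branch 5: length 11, Nim-value = 11
Total Nim-value = XOR of all branch values:
0 XOR 6 = 6
6 XOR 2 = 4
4 XOR 14 = 10
10 XOR 7 = 13
13 XOR 11 = 6
Nim-value of the tree = 6

6


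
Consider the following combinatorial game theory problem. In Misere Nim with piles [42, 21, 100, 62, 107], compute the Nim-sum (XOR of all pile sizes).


We need the XOR (exclusive or) of all pile sizes.
After XOR-ing pile 1 (size 42): 0 XOR 42 = 42
After XOR-ing pile 2 (size 21): 42 XOR 21 = 63
After XOR-ing pile 3 (size 100): 63 XOR 100 = 91
After XOR-ing pile 4 (size 62): 91 XOR 62 = 101
After XOR-ing pile 5 (size 107): 101 XOR 107 = 14
The Nim-value of this position is 14.

14


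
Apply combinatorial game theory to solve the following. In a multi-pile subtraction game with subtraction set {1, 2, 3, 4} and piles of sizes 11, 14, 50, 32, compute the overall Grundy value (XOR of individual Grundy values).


Subtraction set: {1, 2, 3, 4}
For this subtraction set, G(n) = n mod 5 (period = max + 1 = 5).
Pile 1 (size 11): G(11) = 11 mod 5 = 1
Pile 2 (size 14): G(14) = 14 mod 5 = 4
Pile 3 (size 50): G(50) = 50 mod 5 = 0
Pile 4 (size 32): G(32) = 32 mod 5 = 2
Total Grundy value = XOR of all: 1 XOR 4 XOR 0 XOR 2 = 7

7


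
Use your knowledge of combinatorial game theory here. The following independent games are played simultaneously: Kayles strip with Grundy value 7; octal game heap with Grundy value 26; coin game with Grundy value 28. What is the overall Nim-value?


By the Sprague-Grundy theorem, the Grundy value of a sum of games is the XOR of individual Grundy values.
Kayles strip: Grundy value = 7. Running XOR: 0 XOR 7 = 7
octal game heap: Grundy value = 26. Running XOR: 7 XOR 26 = 29
coin game: Grundy value = 28. Running XOR: 29 XOR 28 = 1
The combined Grundy value is 1.

1


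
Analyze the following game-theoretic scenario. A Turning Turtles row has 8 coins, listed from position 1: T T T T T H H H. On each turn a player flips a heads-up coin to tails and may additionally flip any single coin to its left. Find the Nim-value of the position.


Coins: T T T T T H H H
Key fact: a single head at position k behaves exactly like a Nim heap of size k (turning it to T and optionally flipping a coin at j < k corresponds to moving the heap from k to j, or to 0), and heads combine as a disjunctive sum (two heads at the same place would cancel, matching j XOR j = 0). So the Nim-value is the XOR of the 1-indexed positions of the heads.
Face-up positions (1-indexed): [6, 7, 8]
XOR 0 with 6: 0 XOR 6 = 6
XOR 6 with 7: 6 XOR 7 = 1
XOR 1 with 8: 1 XOR 8 = 9
Nim-value = 9

9


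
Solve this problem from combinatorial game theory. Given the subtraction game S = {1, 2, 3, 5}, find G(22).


The subtraction set is S = {1, 2, 3, 5}.
G(k) = mex{ G(k - s) : s in S, s <= k }. We compute iteratively: G(0) = 0.
G(1) = mex({0}) = 1
G(2) = mex({0, 1}) = 2
G(3) = mex({0, 1, 2}) = 3
G(4) = mex({1, 2, 3}) = 0
G(5) = mex({0, 2, 3}) = 1
G(6) = mex({0, 1, 3}) = 2
G(7) = mex({0, 1, 2}) = 3
G(8) = mex({1, 2, 3}) = 0
Observe that G(4)..G(8) = 0, 1, 2, 3, 0 repeats G(0)..G(4) = 0, 1, 2, 3, 0.
For k >= max(S) = 5, G(k) is determined by the previous 5 values G(k-5)..G(k-1); a window of 5 consecutive values has recurred shifted by 4, so by induction G(k + 4) = G(k) for all k >= 0: the sequence is periodic from the start with period 4.
One period: G(0..3) = 0, 1, 2, 3.
22 mod 4 = 2, so G(22) = G(2) = 2.

2


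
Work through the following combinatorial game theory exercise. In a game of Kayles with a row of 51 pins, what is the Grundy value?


Kayles: a move removes 1 or 2 adjacent pins from a contiguous row.
Removing pins from a row of k leaves two independent rows (a, b) with a + b = k - 1 (one pin) or a + b = k - 2 (two pins); an end removal gives a = 0.
By Sprague-Grundy, G(k) = mex{ G(a) XOR G(b) } over all these splits. G(0) = 0.
G(1): splits (0,0):0^0=0 -> mex({0}) = 1
G(2): splits (0,1):0^1=1 (0,0):0^0=0 -> mex({0, 1}) = 2
G(3): splits (0,2):0^2=2 (1,1):1^1=0 (0,1):0^1=1 -> mex({0, 1, 2}) = 3
G(4): splits (0,3):0^3=3 (1,2):1^2=3 (0,2):0^2=2 (1,1):1^1=0 -> mex({0, 2, 3}) = 1
G(5): splits (0,4):0^1=1 (1,3):1^3=2 (2,2):2^2=0 (0,3):0^3=3 (1,2):1^2=3 -> mex({0, 1, 2, 3}) = 4
G(6) = mex({0, 1, 2, 4}) = 3
G(7) = mex({0, 1, 3, 4, 5}) = 2
G(8) = mex({0, 2, 3, 5, 6}) = 1
G(9) = mex({0, 1, 2, 3, 6, 7}) = 4
G(10) = mex({0, 1, 3, 4, 5, 7}) = 2
G(11) = mex({0, 1, 2, 3, 4, 5}) = 6
G(12) = mex({0, 1, 2, 3, 5, 6, 7}) = 4
G(13) = mex({0, 2, 3, 4, 6, 7}) = 1
G(14) = mex({0, 1, 4, 5, 6, 7}) = 2
G(15) = mex({0, 1, 2, 3, 4, 5, 6}) = 7
G(16) = mex({0, 2, 3, 5, 6, 7}) = 1
G(17) = mex({0, 1, 2, 3, 5, 6, 7}) = 4
G(18) = mex({0, 1, 2, 4, 5, 6}) = 3
G(19) = mex({0, 1, 3, 4, 5, 7}) = 2
G(20) = mex({0, 2, 3, 4, 5, 6, 7}) = 1
G(21) = mex({0, 1, 2, 3, 5, 6, 7}) = 4
G(22) = mex({0, 1, 2, 3, 4, 5, 7}) = 6
G(23) = mex({0, 1, 2, 3, 4, 5, 6}) = 7
G(24) = mex({0, 1, 2, 3, 5, 6, 7}) = 4
G(25) = mex({0, 2, 3, 4, 6, 7}) = 1
G(26) = mex({0, 1, 3, 4, 5, 6, 7}) = 2
G(27) = mex({0, 1, 2, 3, 4, 5, 6, 7}) = 8
G(28) = mex({0, 1, 2, 3, 4, 6, 7, 8}) = 5
G(29) = mex({0, 1, 2, 3, 5, 6, 7, 8, 9}) = 4
G(30) = mex({0, 1, 2, 3, 4, 5, 6, 9, 10}) = 7
G(31) = mex({0, 1, 3, 4, 5, 7, 10, 11}) = 2
G(32) = mex({0, 2, 3, 4, 5, 6, 7, 9, 11}) = 1
G(33) = mex({0, 1, 2, 3, 4, 5, 6, 7, 9, 12}) = 8
G(34) = mex({0, 1, 2, 3, 4, 5, 7, 8, 11, 12}) = 6
G(35) = mex({0, 1, 2, 3, 4, 5, 6, 8, 9, 10, 11}) = 7
G(36) = mex({0, 1, 2, 3, 5, 6, 7, 9, 10}) = 4
G(37) = mex({0, 2, 3, 4, 6, 7, 9, 10, 11, 12}) = 1
G(38) = mex({0, 1, 3, 4, 5, 6, 7, 9, 10, 11, 12}) = 2
G(39) = mex({0, 1, 2, 4, 5, 6, 7, 9, 10, 12, 14}) = 3
G(40) = mex({0, 2, 3, 4, 6, 7, 11, 12, 14}) = 1
G(41) = mex({0, 1, 2, 3, 5, 6, 7, 9, 10, 11, 12}) = 4
G(42) = mex({0, 1, 2, 3, 4, 5, 6, 9, 10}) = 7
G(43) = mex({0, 1, 3, 4, 5, 7, 9, 10, 12, 15}) = 2
G(44) = mex({0, 2, 3, 4, 5, 6, 7, 9, 10, 12, 15}) = 1
G(45) = mex({0, 1, 2, 3, 4, 5, 6, 7, 9, 10, 12, 14}) = 8
G(46) = mex({0, 1, 3, 4, 5, 7, 8, 11, 12, 14}) = 2
G(47) = mex({0, 1, 2, 3, 4, 5, 6, 8, 9, 10, 11, 12}) = 7
G(48) = mex({0, 1, 2, 3, 5, 6, 7, 9, 10}) = 4
G(49) = mex({0, 2, 3, 4, 6, 7, 9, 10, 11, 12, 15}) = 1
G(50) = mex({0, 1, 4, 5, 6, 7, 9, 11, 12, 14, 15}) = 2
G(51) = mex({0, 1, 2, 3, 4, 5, 6, 7, 9, 12, 14, 15}) = 8
Therefore G(51) = 8.

8


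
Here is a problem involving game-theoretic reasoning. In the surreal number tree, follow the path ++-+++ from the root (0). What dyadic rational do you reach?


Sign expansion: ++-+++
Rule: track bounds (lo, hi), initially (-inf, +inf). On '+', the current value becomes lo and we move to the simplest number in (value, hi): value + 1 if hi = +inf, otherwise the midpoint (value + hi)/2. On '-', the current value becomes hi and we move to value - 1 if lo = -inf, otherwise the midpoint (lo + value)/2.
Start at 0.
Step 1: sign = +, move right. Bounds: (0, +inf). Value = 1
Step 2: sign = +, move right. Bounds: (1, +inf). Value = 2
Step 3: sign = -, move left. Bounds: (1, 2). Value = 3/2
Step 4: sign = +, move right. Bounds: (3/2, 2). Value = 7/4
Step 5: sign = +, move right. Bounds: (7/4, 2). Value = 15/8
Step 6: sign = +, move right. Bounds: (15/8, 2). Value = 31/16
The surreal number with sign expansion ++-+++ is 31/16.

31/16


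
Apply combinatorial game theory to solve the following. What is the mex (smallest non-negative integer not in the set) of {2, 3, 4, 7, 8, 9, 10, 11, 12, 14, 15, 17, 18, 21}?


Set = {2, 3, 4, 7, 8, 9, 10, 11, 12, 14, 15, 17, 18, 21}
0 is NOT in the set. This is the mex.
mex = 0

0


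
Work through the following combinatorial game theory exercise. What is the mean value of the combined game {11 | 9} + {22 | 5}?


G1 = {11 | 9}, G2 = {22 | 5}
Each is a switch {a | b} with numbers a > b; its mean value is (a + b)/2, and mean value is additive over game sums: m(G1 + G2) = m(G1) + m(G2).
Mean of G1 = (11 + (9))/2 = 20/2 = 10
Mean of G2 = (22 + (5))/2 = 27/2 = 27/2
Mean of G1 + G2 = 10 + 27/2 = 47/2

47/2


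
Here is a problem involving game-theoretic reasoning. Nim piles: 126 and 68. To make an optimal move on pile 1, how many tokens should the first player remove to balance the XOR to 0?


Piles: 126 and 68
Current XOR: 126 XOR 68 = 58 (non-zero, so this is an N-position).
To make the XOR zero, we need to find a move that balances the piles.
For pile 1 (size 126): target = 126 XOR 58 = 68
We reduce pile 1 from 126 to 68.
Tokens removed: 126 - 68 = 58
Verification: 68 XOR 68 = 0

58


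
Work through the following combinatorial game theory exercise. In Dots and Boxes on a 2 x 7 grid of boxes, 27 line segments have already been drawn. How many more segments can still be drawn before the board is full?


Grid: 2 x 7 boxes, i.e. 3 rows and 8 columns of dots.
Horizontal edges: (rows + 1) * cols = 3 * 7 = 21
Vertical edges: rows * (cols + 1) = 2 * 8 = 16
Total edges: 21 + 16 = 37
Edges drawn: 27
Remaining: 37 - 27 = 10

10


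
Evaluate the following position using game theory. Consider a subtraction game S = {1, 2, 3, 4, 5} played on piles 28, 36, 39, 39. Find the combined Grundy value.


Subtraction set: {1, 2, 3, 4, 5}
For this subtraction set, G(n) = n mod 6 (period = max + 1 = 6).
Pile 1 (size 28): G(28) = 28 mod 6 = 4
Pile 2 (size 36): G(36) = 36 mod 6 = 0
Pile 3 (size 39): G(39) = 39 mod 6 = 3
Pile 4 (size 39): G(39) = 39 mod 6 = 3
Total Grundy value = XOR of all: 4 XOR 0 XOR 3 XOR 3 = 4

4


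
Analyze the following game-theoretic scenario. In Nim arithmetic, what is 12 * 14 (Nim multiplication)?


Nim multiplication is bilinear over XOR: (u XOR v) * w = (u*w) XOR (v*w).
So we split each operand into its bit components and XOR the pairwise Nim products.
12 = 4 + 8 (as XOR of powers of 2).
14 = 2 + 4 + 8 (as XOR of powers of 2).
Using the standard Nim-product table on single bits:
  2*2 = 3,   2*4 = 8,   2*8 = 12,
  4*4 = 6,   4*8 = 11,  8*8 = 13,
and  1*x = x (identity), k*l = l*k (commutative).
Pairwise Nim products:
  4 * 2 = 8
  4 * 4 = 6
  4 * 8 = 11
  8 * 2 = 12
  8 * 4 = 11
  8 * 8 = 13
XOR them: 8 XOR 6 XOR 11 XOR 12 XOR 11 XOR 13 = 15.
Result: 12 * 14 = 15 (in Nim).

15


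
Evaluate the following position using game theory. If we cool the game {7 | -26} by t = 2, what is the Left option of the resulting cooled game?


Original game: {7 | -26} (a switch {a | b} with a > b).
Cooling by t (for t below the temperature (a - b)/2 = 33/2) taxes each move by t: {a | b} cooled by t is {a - t | b + t}.
Cooling amount: t = 2
Cooled Left option: 7 - 2 = 5
Cooled Right option: -26 + 2 = -24
Cooled game: {5 | -24}
Left option = 5

5


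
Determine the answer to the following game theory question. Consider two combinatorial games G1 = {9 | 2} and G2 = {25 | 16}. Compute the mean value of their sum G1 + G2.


G1 = {9 | 2}, G2 = {25 | 16}
Each is a switch {a | b} with numbers a > b; its mean value is (a + b)/2, and mean value is additive over game sums: m(G1 + G2) = m(G1) + m(G2).
Mean of G1 = (9 + (2))/2 = 11/2 = 11/2
Mean of G2 = (25 + (16))/2 = 41/2 = 41/2
Mean of G1 + G2 = 11/2 + 41/2 = 26

26


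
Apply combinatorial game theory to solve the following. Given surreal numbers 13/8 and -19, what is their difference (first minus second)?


x = 13/8, y = -19
Converting to common denominator: 8
x = 13/8, y = -152/8
x - y = 13/8 - -19 = 165/8

165/8


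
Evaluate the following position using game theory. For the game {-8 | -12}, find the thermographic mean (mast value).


Game = {-8 | -12}, a switch {a | b} with numbers a > b.
Its thermograph has left wall a - t and right wall b + t, which meet at t = (a - b)/2, where both equal (a + b)/2. So the mast (mean value) is at (a + b)/2.
Mean = (-8 + (-12))/2 = -20/2 = -10

-10


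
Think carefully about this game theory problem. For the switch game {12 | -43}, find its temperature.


The game is {12 | -43}, a switch {a | b} with numbers a > b.
Cooling {a | b} by t gives {a - t | b + t}, which stops being hot when a - t = b + t, i.e. at t = (a - b)/2. So the temperature of a switch is (a - b)/2.
Temperature = (Left option - Right option) / 2
= (12 - (-43)) / 2
= 55 / 2
= 55/2

55/2


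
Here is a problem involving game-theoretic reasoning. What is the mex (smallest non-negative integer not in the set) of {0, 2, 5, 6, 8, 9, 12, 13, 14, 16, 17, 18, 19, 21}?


Set = {0, 2, 5, 6, 8, 9, 12, 13, 14, 16, 17, 18, 19, 21}
0 is in the set.
1 is NOT in the set. This is the mex.
mex = 1

1


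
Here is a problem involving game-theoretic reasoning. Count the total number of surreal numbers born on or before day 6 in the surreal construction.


Day 0: {|} = 0 is born. Count = 1.
Day n: the number of surreal numbers born by day n is 2^(n+1) - 1.
By day 0: 2^1 - 1 = 1
By day 1: 2^2 - 1 = 3
By day 2: 2^3 - 1 = 7
By day 3: 2^4 - 1 = 15
By day 4: 2^5 - 1 = 31
By day 5: 2^6 - 1 = 63
By day 6: 2^7 - 1 = 127
By day 6: 127 surreal numbers.

127


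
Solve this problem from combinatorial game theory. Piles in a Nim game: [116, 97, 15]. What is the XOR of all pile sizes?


We need the XOR (exclusive or) of all pile sizes.
After XOR-ing pile 1 (size 116): 0 XOR 116 = 116
After XOR-ing pile 2 (size 97): 116 XOR 97 = 21
After XOR-ing pile 3 (size 15): 21 XOR 15 = 26
The Nim-value of this position is 26.

26


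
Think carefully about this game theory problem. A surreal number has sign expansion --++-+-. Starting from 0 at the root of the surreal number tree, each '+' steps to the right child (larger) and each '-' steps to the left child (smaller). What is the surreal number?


Sign expansion: --++-+-
Rule: track bounds (lo, hi), initially (-inf, +inf). On '+', the current value becomes lo and we move to the simplest number in (value, hi): value + 1 if hi = +inf, otherwise the midpoint (value + hi)/2. On '-', the current value becomes hi and we move to value - 1 if lo = -inf, otherwise the midpoint (lo + value)/2.
Start at 0.
Step 1: sign = -, move left. Bounds: (-inf, 0). Value = -1
Step 2: sign = -, move left. Bounds: (-inf, -1). Value = -2
Step 3: sign = +, move right. Bounds: (-2, -1). Value = -3/2
Step 4: sign = +, move right. Bounds: (-3/2, -1). Value = -5/4
Step 5: sign = -, move left. Bounds: (-3/2, -5/4). Value = -11/8
Step 6: sign = +, move right. Bounds: (-11/8, -5/4). Value = -21/16
Step 7: sign = -, move left. Bounds: (-11/8, -21/16). Value = -43/32
The surreal number with sign expansion --++-+- is -43/32.

-43/32


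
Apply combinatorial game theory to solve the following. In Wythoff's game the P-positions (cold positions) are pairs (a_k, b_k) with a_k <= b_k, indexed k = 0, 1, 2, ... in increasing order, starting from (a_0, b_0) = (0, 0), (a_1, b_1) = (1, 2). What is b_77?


By Wythoff's theorem, a_k = floor(k * phi) and b_k = floor(k * phi^2) = a_k + k, where phi = (1 + sqrt(5))/2 is the golden ratio.
phi = (1 + sqrt(5))/2 = 1.618034
phi^2 = phi + 1 = 2.618034
k = 77
k * phi^2 = 77 * 2.618034 = 201.588617
b_77 = floor(k * phi^2) = 201 (check: a_77 + k = 124 + 77 = 201)

201


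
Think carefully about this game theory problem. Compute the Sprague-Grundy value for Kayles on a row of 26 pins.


Kayles: a move removes 1 or 2 adjacent pins from a contiguous row.
Removing pins from a row of k leaves two independent rows (a, b) with a + b = k - 1 (one pin) or a + b = k - 2 (two pins); an end removal gives a = 0.
By Sprague-Grundy, G(k) = mex{ G(a) XOR G(b) } over all these splits. G(0) = 0.
G(1): splits (0,0):0^0=0 -> mex({0}) = 1
G(2): splits (0,1):0^1=1 (0,0):0^0=0 -> mex({0, 1}) = 2
G(3): splits (0,2):0^2=2 (1,1):1^1=0 (0,1):0^1=1 -> mex({0, 1, 2}) = 3
G(4): splits (0,3):0^3=3 (1,2):1^2=3 (0,2):0^2=2 (1,1):1^1=0 -> mex({0, 2, 3}) = 1
G(5): splits (0,4):0^1=1 (1,3):1^3=2 (2,2):2^2=0 (0,3):0^3=3 (1,2):1^2=3 -> mex({0, 1, 2, 3}) = 4
G(6) = mex({0, 1, 2, 4}) = 3
G(7) = mex({0, 1, 3, 4, 5}) = 2
G(8) = mex({0, 2, 3, 5, 6}) = 1
G(9) = mex({0, 1, 2, 3, 6, 7}) = 4
G(10) = mex({0, 1, 3, 4, 5, 7}) = 2
G(11) = mex({0, 1, 2, 3, 4, 5}) = 6
G(12) = mex({0, 1, 2, 3, 5, 6, 7}) = 4
G(13) = mex({0, 2, 3, 4, 6, 7}) = 1
G(14) = mex({0, 1, 4, 5, 6, 7}) = 2
G(15) = mex({0, 1, 2, 3, 4, 5, 6}) = 7
G(16) = mex({0, 2, 3, 5, 6, 7}) = 1
G(17) = mex({0, 1, 2, 3, 5, 6, 7}) = 4
G(18) = mex({0, 1, 2, 4, 5, 6}) = 3
G(19) = mex({0, 1, 3, 4, 5, 7}) = 2
G(20) = mex({0, 2, 3, 4, 5, 6, 7}) = 1
G(21) = mex({0, 1, 2, 3, 5, 6, 7}) = 4
G(22) = mex({0, 1, 2, 3, 4, 5, 7}) = 6
G(23) = mex({0, 1, 2, 3, 4, 5, 6}) = 7
G(24) = mex({0, 1, 2, 3, 5, 6, 7}) = 4
G(25) = mex({0, 2, 3, 4, 6, 7}) = 1
G(26) = mex({0, 1, 3, 4, 5, 6, 7}) = 2
Therefore G(26) = 2.

2


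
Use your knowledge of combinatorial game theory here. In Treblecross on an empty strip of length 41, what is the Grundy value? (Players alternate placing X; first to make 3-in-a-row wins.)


Treblecross: place X on empty cells; 3-in-a-row wins.
Playing within two cells of an existing X lets the opponent win at once, so sensible play treats the cells i-2..i+2 around each X as dead. The player left with no safe cell loses, so this is a normal-play take-away game on strips of safe cells.
Placing X at cell i (0-indexed) of a strip of k safe cells leaves independent strips of sizes max(0, i-2) and max(0, k-i-3). Hence G(k) = mex{ G(max(0,i-2)) XOR G(max(0,k-i-3)) : 0 <= i < k }, with G(0) = 0.
G(1): splits (0,0):0^0=0 -> mex({0}) = 1
G(2): splits (0,0):0^0=0 -> mex({0}) = 1
G(3): splits (0,0):0^0=0 -> mex({0}) = 1
G(4): splits (0,1):0^1=1 (0,0):0^0=0 -> mex({0, 1}) = 2
G(5): splits (0,2):0^1=1 (0,1):0^1=1 (0,0):0^0=0 -> mex({0, 1}) = 2
G(6) = mex({1}) = 0
G(7) = mex({0, 1, 2}) = 3
G(8) = mex({0, 1, 2}) = 3
G(9) = mex({0, 2}) = 1
G(10) = mex({0, 2, 3}) = 1
G(11) = mex({0, 3}) = 1
G(12) = mex({1, 3}) = 0
G(13) = mex({0, 1, 2, 3}) = 4
G(14) = mex({0, 1, 2}) = 3
G(15) = mex({0, 1, 2}) = 3
G(16) = mex({0, 1, 2, 4}) = 3
G(17) = mex({0, 1, 3, 4}) = 2
G(18) = mex({0, 1, 3, 4}) = 2
G(19) = mex({0, 1, 3, 5}) = 2
G(20) = mex({0, 1, 2, 3, 5}) = 4
G(21) = mex({0, 1, 2, 3, 5}) = 4
G(22) = mex({1, 2, 6}) = 0
G(23) = mex({0, 1, 2, 3, 4, 6}) = 5
G(24) = mex({0, 1, 2, 3, 4}) = 5
G(25) = mex({0, 1, 3, 4, 7}) = 2
G(26) = mex({0, 1, 3, 4, 5, 7}) = 2
G(27) = mex({0, 1, 3, 5}) = 2
G(28) = mex({0, 1, 2, 5}) = 3
G(29) = mex({0, 1, 2, 4, 5, 6}) = 3
G(30) = mex({1, 2, 4, 6}) = 0
G(31) = mex({0, 1, 2, 3, 4, 6}) = 5
G(32) = mex({1, 2, 3, 4, 7}) = 0
G(33) = mex({0, 3, 7}) = 1
G(34) = mex({0, 2, 3, 5, 7}) = 1
G(35) = mex({0, 2, 3, 5, 6}) = 1
G(36) = mex({0, 1, 2, 5, 6}) = 3
G(37) = mex({0, 1, 2, 4, 5, 6}) = 3
G(38) = mex({0, 1, 2, 4}) = 3
G(39) = mex({0, 1, 2, 3, 4, 7}) = 5
G(40) = mex({0, 1, 2, 3, 4, 5, 7}) = 6
G(41) = mex({0, 1, 2, 3, 5, 7}) = 4
Therefore G(41) = 4.

4


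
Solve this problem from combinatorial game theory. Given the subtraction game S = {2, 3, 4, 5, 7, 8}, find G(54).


The subtraction set is S = {2, 3, 4, 5, 7, 8}.
G(k) = mex{ G(k - s) : s in S, s <= k }. We compute iteratively: G(0) = 0.
G(1) = mex({}) = 0
G(2) = mex({0}) = 1
G(3) = mex({0}) = 1
G(4) = mex({0, 1}) = 2
G(5) = mex({0, 1}) = 2
G(6) = mex({0, 1, 2}) = 3
G(7) = mex({0, 1, 2}) = 3
G(8) = mex({0, 1, 2, 3}) = 4
G(9) = mex({0, 1, 2, 3}) = 4
G(10) = mex({1, 2, 3, 4}) = 0
G(11) = mex({1, 2, 3, 4}) = 0
G(12) = mex({0, 2, 3, 4}) = 1
G(13) = mex({0, 2, 3, 4}) = 1
G(14) = mex({0, 1, 3, 4}) = 2
G(15) = mex({0, 1, 3, 4}) = 2
G(16) = mex({0, 1, 2, 4}) = 3
G(17) = mex({0, 1, 2, 4}) = 3
Observe that G(10)..G(17) = 0, 0, 1, 1, 2, 2, 3, 3 repeats G(0)..G(7) = 0, 0, 1, 1, 2, 2, 3, 3.
For k >= max(S) = 8, G(k) is determined by the previous 8 values G(k-8)..G(k-1); a window of 8 consecutive values has recurred shifted by 10, so by induction G(k + 10) = G(k) for all k >= 0: the sequence is periodic from the start with period 10.
One period: G(0..9) = 0, 0, 1, 1, 2, 2, 3, 3, 4, 4.
54 mod 10 = 4, so G(54) = G(4) = 2.

2


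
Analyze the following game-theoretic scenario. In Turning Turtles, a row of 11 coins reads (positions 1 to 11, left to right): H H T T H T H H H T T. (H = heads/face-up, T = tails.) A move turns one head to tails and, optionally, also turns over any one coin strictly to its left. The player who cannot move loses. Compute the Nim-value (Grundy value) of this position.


Coins: H H T T H T H H H T T
Key fact: a single head at position k behaves exactly like a Nim heap of size k (turning it to T and optionally flipping a coin at j < k corresponds to moving the heap from k to j, or to 0), and heads combine as a disjunctive sum (two heads at the same place would cancel, matching j XOR j = 0). So the Nim-value is the XOR of the 1-indexed positions of the heads.
Face-up positions (1-indexed): [1, 2, 5, 7, 8, 9]
XOR 0 with 1: 0 XOR 1 = 1
XOR 1 with 2: 1 XOR 2 = 3
XOR 3 with 5: 3 XOR 5 = 6
XOR 6 with 7: 6 XOR 7 = 1
XOR 1 with 8: 1 XOR 8 = 9
XOR 9 with 9: 9 XOR 9 = 0
Nim-value = 0

0


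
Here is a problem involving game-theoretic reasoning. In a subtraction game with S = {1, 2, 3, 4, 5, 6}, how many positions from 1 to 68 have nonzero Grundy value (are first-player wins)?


Subtraction set S = {1, 2, 3, 4, 5, 6}, so G(n) = n mod 7.
G(n) = 0 when n is a multiple of 7.
Multiples of 7 in [1, 68]: 9
N-positions (nonzero Grundy) = 68 - 9 = 59

59


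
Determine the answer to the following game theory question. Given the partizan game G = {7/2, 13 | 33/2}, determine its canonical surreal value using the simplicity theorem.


Left options: {7/2, 13}, max = 13
Right options: {33/2}, min = 33/2
All options are numbers and max(Left) < min(Right), so by the simplicity theorem the value is the simplest (earliest-born) number strictly between 13 and 33/2.
Integers 14 through 16 all lie strictly between 13 and 33/2.
Among integers, the simplest (lowest birthday = smallest |n|; 0 is born on day 0, +-n on day n) is 14.
No non-integer in the interval can be simpler: if x is a non-integer in the interval, then floor(x) or ceil(x) also lies in the interval (the interval contains an integer), and both are proper prefixes of x's sign expansion, i.e. born earlier. So the game value is 14.
Game value = 14

14


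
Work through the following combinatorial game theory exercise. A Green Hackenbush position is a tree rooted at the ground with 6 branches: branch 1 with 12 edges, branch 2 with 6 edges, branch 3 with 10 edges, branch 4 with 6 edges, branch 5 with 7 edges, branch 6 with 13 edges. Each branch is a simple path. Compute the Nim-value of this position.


The tree has 6 branches from the ground vertex.
In Green Hackenbush, the Nim-value of a simple path of length k is k.
Branch 1: length 12, Nim-value = 12
Branch 2: length 6, Nim-value = 6
Branch 3: length 10, Nim-value = 10
Branch 4: length 6, Nim-value = 6
Branch 5: length 7, Nim-value = 7
Branch 6: length 13, Nim-value = 13
Total Nim-value = XOR of all branch values:
0 XOR 12 = 12
12 XOR 6 = 10
10 XOR 10 = 0
0 XOR 6 = 6
6 XOR 7 = 1
1 XOR 13 = 12
Nim-value of the tree = 12

12


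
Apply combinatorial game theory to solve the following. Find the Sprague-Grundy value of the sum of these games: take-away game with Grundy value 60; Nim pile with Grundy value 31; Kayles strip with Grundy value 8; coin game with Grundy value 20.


By the Sprague-Grundy theorem, the Grundy value of a sum of games is the XOR of individual Grundy values.
take-away game: Grundy value = 60. Running XOR: 0 XOR 60 = 60
Nim pile: Grundy value = 31. Running XOR: 60 XOR 31 = 35
Kayles strip: Grundy value = 8. Running XOR: 35 XOR 8 = 43
coin game: Grundy value = 20. Running XOR: 43 XOR 20 = 63
The combined Grundy value is 63.

63


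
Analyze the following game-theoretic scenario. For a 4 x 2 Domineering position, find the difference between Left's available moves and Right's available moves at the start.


Board is 4 x 2 (rows x cols).
Left (vertical) placements: (rows-1) * cols = 3 * 2 = 6
Right (horizontal) placements: rows * (cols-1) = 4 * 1 = 4
Advantage = Left - Right = 6 - 4 = 2

2


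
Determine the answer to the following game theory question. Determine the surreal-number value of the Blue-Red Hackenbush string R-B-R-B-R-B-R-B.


Edges (from ground): R-B-R-B-R-B-R-B
By Berlekamp's sign-expansion rule, a Blue-Red Hackenbush stalk has the value of the surreal number whose sign sequence is the edge sequence with B -> + and R -> -.
Sign sequence: -+-+-+-+
Trace the sign expansion in the surreal number tree, starting from 0:
Edge 1: R (sign -) -> bounds (-inf, 0), value = -1
Edge 2: B (sign +) -> bounds (-1, 0), value = -1/2
Edge 3: R (sign -) -> bounds (-1, -1/2), value = -3/4
Edge 4: B (sign +) -> bounds (-3/4, -1/2), value = -5/8
Edge 5: R (sign -) -> bounds (-3/4, -5/8), value = -11/16
Edge 6: B (sign +) -> bounds (-11/16, -5/8), value = -21/32
Edge 7: R (sign -) -> bounds (-11/16, -21/32), value = -43/64
Edge 8: B (sign +) -> bounds (-43/64, -21/32), value = -85/128
Game value = -85/128

-85/128


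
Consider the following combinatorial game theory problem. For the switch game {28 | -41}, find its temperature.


The game is {28 | -41}, a switch {a | b} with numbers a > b.
Cooling {a | b} by t gives {a - t | b + t}, which stops being hot when a - t = b + t, i.e. at t = (a - b)/2. So the temperature of a switch is (a - b)/2.
Temperature = (Left option - Right option) / 2
= (28 - (-41)) / 2
= 69 / 2
= 69/2

69/2


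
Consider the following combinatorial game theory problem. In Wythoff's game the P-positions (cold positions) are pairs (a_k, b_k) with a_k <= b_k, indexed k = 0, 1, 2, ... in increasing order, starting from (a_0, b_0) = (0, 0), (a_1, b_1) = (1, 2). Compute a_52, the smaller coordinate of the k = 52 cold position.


By Wythoff's theorem, a_k = floor(k * phi) and b_k = floor(k * phi^2) = a_k + k, where phi = (1 + sqrt(5))/2 is the golden ratio.
phi = (1 + sqrt(5))/2 = 1.618034
k = 52
k * phi = 52 * 1.618034 = 84.137767
a_52 = floor(k * phi) = 84

84


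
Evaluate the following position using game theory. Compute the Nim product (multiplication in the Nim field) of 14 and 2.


Nim multiplication is bilinear over XOR: (u XOR v) * w = (u*w) XOR (v*w).
So we split each operand into its bit components and XOR the pairwise Nim products.
14 = 2 + 4 + 8 (as XOR of powers of 2).
2 = 2 (as XOR of powers of 2).
Using the standard Nim-product table on single bits:
  2*2 = 3,   2*4 = 8,   2*8 = 12,
  4*4 = 6,   4*8 = 11,  8*8 = 13,
and  1*x = x (identity), k*l = l*k (commutative).
Pairwise Nim products:
  2 * 2 = 3
  4 * 2 = 8
  8 * 2 = 12
XOR them: 3 XOR 8 XOR 12 = 7.
Result: 14 * 2 = 7 (in Nim).

7


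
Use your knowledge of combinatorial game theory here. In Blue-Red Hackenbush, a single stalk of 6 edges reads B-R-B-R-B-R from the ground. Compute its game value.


Edges (from ground): B-R-B-R-B-R
By Berlekamp's sign-expansion rule, a Blue-Red Hackenbush stalk has the value of the surreal number whose sign sequence is the edge sequence with B -> + and R -> -.
Sign sequence: +-+-+-
Trace the sign expansion in the surreal number tree, starting from 0:
Edge 1: B (sign +) -> bounds (0, +inf), value = 1
Edge 2: R (sign -) -> bounds (0, 1), value = 1/2
Edge 3: B (sign +) -> bounds (1/2, 1), value = 3/4
Edge 4: R (sign -) -> bounds (1/2, 3/4), value = 5/8
Edge 5: B (sign +) -> bounds (5/8, 3/4), value = 11/16
Edge 6: R (sign -) -> bounds (5/8, 11/16), value = 21/32
Game value = 21/32

21/32
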